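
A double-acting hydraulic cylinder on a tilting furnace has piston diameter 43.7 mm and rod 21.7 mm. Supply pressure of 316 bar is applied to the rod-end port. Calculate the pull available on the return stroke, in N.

Rod-side annular area A_ann = π/4 × (43.7² − 21.7²) = 1130 mm^2
On retraction the pressure acts on the annular area (bore minus rod).
F = P × A_ann

F ≈ 35700 N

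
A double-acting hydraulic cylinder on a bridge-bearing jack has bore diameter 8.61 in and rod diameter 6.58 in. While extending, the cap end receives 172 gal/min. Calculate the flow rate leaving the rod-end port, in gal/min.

Q_out ≈ 71.5 gal/min

Cap-side area A_cap = π/4 × (8.61 in)² = 58.22 in^2
Rod-side annular area A_ann = π/4 × (8.61² − 6.58²) = 24.22 in^2
Piston speed v = Q_in/A_cap; rod-end outflow Q_out = v × A_ann = Q_in × A_ann/A_cap.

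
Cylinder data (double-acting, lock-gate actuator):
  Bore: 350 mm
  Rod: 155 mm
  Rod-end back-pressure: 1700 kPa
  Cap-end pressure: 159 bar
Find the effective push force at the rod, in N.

Cap-side area A_cap = π/4 × (350 mm)² = 96210 mm^2
Rod-side annular area A_ann = π/4 × (350² − 155²) = 77340 mm^2
Net thrust = P_cap·A_cap − P_rod·A_ann = 1.530e6 N − 1.315e5 N

F ≈ 1.40e6 N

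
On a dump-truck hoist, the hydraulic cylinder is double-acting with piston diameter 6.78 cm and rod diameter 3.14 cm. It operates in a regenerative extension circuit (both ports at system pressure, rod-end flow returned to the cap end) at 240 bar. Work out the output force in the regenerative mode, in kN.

With equal pressure on both faces, forces on the annular region cancel; the net push is pressure × rod cross-section.
Rod cross-section A_rod = π/4 × (3.14 cm)² = 7.744 cm^2
F = P × A_rod

F ≈ 18.6 kN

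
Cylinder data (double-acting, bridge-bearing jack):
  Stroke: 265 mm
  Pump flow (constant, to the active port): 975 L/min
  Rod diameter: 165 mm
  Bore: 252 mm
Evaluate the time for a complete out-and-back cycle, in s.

t ≈ 1.28 s

Cap-side area A_cap = π/4 × (252 mm)² = 49880 mm^2
Rod-side annular area A_ann = π/4 × (252² − 165²) = 28490 mm^2
t_ext = A_cap·L/Q = 0.8134 s
t_ret = A_ann·L/Q = 0.4647 s
t_cycle = t_ext + t_ret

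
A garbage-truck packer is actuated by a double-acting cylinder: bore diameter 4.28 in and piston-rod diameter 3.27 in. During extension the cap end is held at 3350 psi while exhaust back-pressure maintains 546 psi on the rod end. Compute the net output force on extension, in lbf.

Cap-side area A_cap = π/4 × (4.28 in)² = 14.39 in^2
Rod-side annular area A_ann = π/4 × (4.28² − 3.27²) = 5.989 in^2
Net thrust = P_cap·A_cap − P_rod·A_ann = 48200 lbf − 3270 lbf

F ≈ 44900 lbf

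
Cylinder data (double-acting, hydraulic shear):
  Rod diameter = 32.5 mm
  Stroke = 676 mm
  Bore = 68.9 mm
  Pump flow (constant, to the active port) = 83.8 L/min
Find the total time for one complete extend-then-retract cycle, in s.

t ≈ 3.21 s

Cap-side area A_cap = π/4 × (68.9 mm)² = 3728 mm^2
Rod-side annular area A_ann = π/4 × (68.9² − 32.5²) = 2899 mm^2
t_ext = A_cap·L/Q = 1.805 s
t_ret = A_ann·L/Q = 1.403 s
t_cycle = t_ext + t_ret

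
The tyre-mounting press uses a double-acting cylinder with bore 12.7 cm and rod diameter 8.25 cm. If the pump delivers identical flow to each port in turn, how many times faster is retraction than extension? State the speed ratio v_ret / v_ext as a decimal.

Cap-side area A_cap = π/4 × (12.7 cm)² = 126.7 cm^2
Rod-side annular area A_ann = π/4 × (12.7² − 8.25²) = 73.22 cm^2
For equal Q, v ∝ 1/A, so v_ret/v_ext = A_cap/A_ann.

v_ret/v_ext ≈ 1.73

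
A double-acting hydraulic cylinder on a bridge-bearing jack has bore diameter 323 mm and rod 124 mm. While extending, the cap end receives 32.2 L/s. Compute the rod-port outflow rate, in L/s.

Cap-side area A_cap = π/4 × (323 mm)² = 81940 mm^2
Rod-side annular area A_ann = π/4 × (323² − 124²) = 69860 mm^2
Piston speed v = Q_in/A_cap; rod-end outflow Q_out = v × A_ann = Q_in × A_ann/A_cap.

Q_out ≈ 27.5 L/s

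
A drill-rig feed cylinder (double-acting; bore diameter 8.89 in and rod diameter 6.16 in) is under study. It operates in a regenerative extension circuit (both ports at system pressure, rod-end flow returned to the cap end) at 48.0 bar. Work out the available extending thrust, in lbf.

With equal pressure on both faces, forces on the annular region cancel; the net push is pressure × rod cross-section.
Rod cross-section A_rod = π/4 × (6.16 in)² = 29.80 in^2
F = P × A_rod

F ≈ 20700 lbf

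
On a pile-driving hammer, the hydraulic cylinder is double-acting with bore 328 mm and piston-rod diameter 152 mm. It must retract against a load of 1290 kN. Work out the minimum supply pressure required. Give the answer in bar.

P ≈ 194 bar

Rod-side annular area A_ann = π/4 × (328² − 152²) = 66350 mm^2
Retraction: pressure acts on the annular area.
P = F / A = 1290 kN / A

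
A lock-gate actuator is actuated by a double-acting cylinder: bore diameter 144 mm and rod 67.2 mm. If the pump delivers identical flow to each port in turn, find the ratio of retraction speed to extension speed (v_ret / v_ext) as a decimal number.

Cap-side area A_cap = π/4 × (144 mm)² = 16290 mm^2
Rod-side annular area A_ann = π/4 × (144² − 67.2²) = 12740 mm^2
For equal Q, v ∝ 1/A, so v_ret/v_ext = A_cap/A_ann.

v_ret/v_ext ≈ 1.28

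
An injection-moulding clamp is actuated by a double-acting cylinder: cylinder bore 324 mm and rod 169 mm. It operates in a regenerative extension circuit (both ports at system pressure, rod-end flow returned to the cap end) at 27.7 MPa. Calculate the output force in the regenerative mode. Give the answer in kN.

F ≈ 621 kN

With equal pressure on both faces, forces on the annular region cancel; the net push is pressure × rod cross-section.
Rod cross-section A_rod = π/4 × (169 mm)² = 22430 mm^2
F = P × A_rod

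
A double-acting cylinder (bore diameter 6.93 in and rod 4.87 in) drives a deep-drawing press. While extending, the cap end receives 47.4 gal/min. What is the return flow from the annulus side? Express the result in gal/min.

Q_out ≈ 24.0 gal/min

Cap-side area A_cap = π/4 × (6.93 in)² = 37.72 in^2
Rod-side annular area A_ann = π/4 × (6.93² − 4.87²) = 19.09 in^2
Piston speed v = Q_in/A_cap; rod-end outflow Q_out = v × A_ann = Q_in × A_ann/A_cap.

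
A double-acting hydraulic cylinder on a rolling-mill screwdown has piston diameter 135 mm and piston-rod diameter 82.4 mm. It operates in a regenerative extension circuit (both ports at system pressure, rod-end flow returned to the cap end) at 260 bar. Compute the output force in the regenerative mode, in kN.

With equal pressure on both faces, forces on the annular region cancel; the net push is pressure × rod cross-section.
Rod cross-section A_rod = π/4 × (82.4 mm)² = 5333 mm^2
F = P × A_rod

F ≈ 139 kN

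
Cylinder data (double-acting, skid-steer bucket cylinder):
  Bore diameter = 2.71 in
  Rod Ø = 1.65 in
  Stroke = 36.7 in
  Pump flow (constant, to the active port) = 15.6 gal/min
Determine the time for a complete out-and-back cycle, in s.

t ≈ 5.74 s

Cap-side area A_cap = π/4 × (2.71 in)² = 5.768 in^2
Rod-side annular area A_ann = π/4 × (2.71² − 1.65²) = 3.630 in^2
t_ext = A_cap·L/Q = 3.525 s
t_ret = A_ann·L/Q = 2.218 s
t_cycle = t_ext + t_ret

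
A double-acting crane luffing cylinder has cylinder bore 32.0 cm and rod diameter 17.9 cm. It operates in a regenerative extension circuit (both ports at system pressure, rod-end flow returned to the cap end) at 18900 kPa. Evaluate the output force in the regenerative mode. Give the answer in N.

With equal pressure on both faces, forces on the annular region cancel; the net push is pressure × rod cross-section.
Rod cross-section A_rod = π/4 × (17.9 cm)² = 251.6 cm^2
F = P × A_rod

F ≈ 4.76e5 N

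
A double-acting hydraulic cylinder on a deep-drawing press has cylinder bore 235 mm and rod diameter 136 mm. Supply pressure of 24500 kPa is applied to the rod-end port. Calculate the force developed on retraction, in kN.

Rod-side annular area A_ann = π/4 × (235² − 136²) = 28850 mm^2
On retraction the pressure acts on the annular area (bore minus rod).
F = P × A_ann

F ≈ 707 kN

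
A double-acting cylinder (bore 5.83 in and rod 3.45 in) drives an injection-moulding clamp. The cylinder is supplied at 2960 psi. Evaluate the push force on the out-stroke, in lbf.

Cap-side area A_cap = π/4 × (5.83 in)² = 26.69 in^2
F = P × A_cap = 2960 psi × A_cap

F ≈ 79000 lbf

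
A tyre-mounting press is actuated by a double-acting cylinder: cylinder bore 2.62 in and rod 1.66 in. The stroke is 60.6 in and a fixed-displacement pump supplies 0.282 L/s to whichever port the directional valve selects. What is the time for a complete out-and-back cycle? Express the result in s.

t ≈ 30.3 s

Cap-side area A_cap = π/4 × (2.62 in)² = 5.391 in^2
Rod-side annular area A_ann = π/4 × (2.62² − 1.66²) = 3.227 in^2
t_ext = A_cap·L/Q = 18.99 s
t_ret = A_ann·L/Q = 11.36 s
t_cycle = t_ext + t_ret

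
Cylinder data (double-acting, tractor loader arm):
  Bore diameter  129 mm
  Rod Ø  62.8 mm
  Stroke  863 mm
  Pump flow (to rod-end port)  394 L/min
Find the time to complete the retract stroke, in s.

Rod-side annular area A_ann = π/4 × (129² − 62.8²) = 9972 mm^2
Swept volume V = A × L; t = V / Q = A·L / Q

t ≈ 1.31 s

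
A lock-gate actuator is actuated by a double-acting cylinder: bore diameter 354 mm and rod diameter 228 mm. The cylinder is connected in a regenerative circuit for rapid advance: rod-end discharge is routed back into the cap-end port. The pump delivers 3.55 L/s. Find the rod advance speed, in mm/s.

In regeneration the rod-end outflow joins the pump flow into the cap end, so the net volume the pump must supply per unit advance equals the rod cross-section area.
Rod cross-section A_rod = π/4 × (228 mm)² = 40830 mm^2
v = Q_pump / A_rod

v ≈ 86.9 mm/s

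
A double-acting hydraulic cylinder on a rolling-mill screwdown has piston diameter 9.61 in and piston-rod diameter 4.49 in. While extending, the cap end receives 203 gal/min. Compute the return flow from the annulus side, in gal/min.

Cap-side area A_cap = π/4 × (9.61 in)² = 72.53 in^2
Rod-side annular area A_ann = π/4 × (9.61² − 4.49²) = 56.70 in^2
Piston speed v = Q_in/A_cap; rod-end outflow Q_out = v × A_ann = Q_in × A_ann/A_cap.

Q_out ≈ 159 gal/min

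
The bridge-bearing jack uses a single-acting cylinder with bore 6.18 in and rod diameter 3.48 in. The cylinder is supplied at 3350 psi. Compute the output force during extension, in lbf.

Cap-side area A_cap = π/4 × (6.18 in)² = 30.00 in^2
F = P × A_cap = 3350 psi × A_cap

F ≈ 1.00e5 lbf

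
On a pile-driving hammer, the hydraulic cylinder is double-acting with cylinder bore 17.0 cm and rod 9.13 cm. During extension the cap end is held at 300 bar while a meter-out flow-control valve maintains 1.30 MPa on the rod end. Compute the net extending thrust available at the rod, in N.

Cap-side area A_cap = π/4 × (17.0 cm)² = 227.0 cm^2
Rod-side annular area A_ann = π/4 × (17.0² − 9.13²) = 161.5 cm^2
Net thrust = P_cap·A_cap − P_rod·A_ann = 6.809e5 N − 21000 N

F ≈ 6.60e5 N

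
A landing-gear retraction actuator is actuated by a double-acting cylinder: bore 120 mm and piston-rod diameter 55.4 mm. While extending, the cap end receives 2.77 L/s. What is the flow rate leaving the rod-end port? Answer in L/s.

Cap-side area A_cap = π/4 × (120 mm)² = 11310 mm^2
Rod-side annular area A_ann = π/4 × (120² − 55.4²) = 8899 mm^2
Piston speed v = Q_in/A_cap; rod-end outflow Q_out = v × A_ann = Q_in × A_ann/A_cap.

Q_out ≈ 2.18 L/s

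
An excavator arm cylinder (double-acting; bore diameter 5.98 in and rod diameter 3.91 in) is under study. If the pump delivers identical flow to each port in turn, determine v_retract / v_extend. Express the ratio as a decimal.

Cap-side area A_cap = π/4 × (5.98 in)² = 28.09 in^2
Rod-side annular area A_ann = π/4 × (5.98² − 3.91²) = 16.08 in^2
For equal Q, v ∝ 1/A, so v_ret/v_ext = A_cap/A_ann.

v_ret/v_ext ≈ 1.75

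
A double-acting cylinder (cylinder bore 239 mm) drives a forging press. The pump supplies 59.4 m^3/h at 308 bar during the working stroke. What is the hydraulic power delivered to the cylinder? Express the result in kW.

Hydraulic power = P × Q

W ≈ 508 kW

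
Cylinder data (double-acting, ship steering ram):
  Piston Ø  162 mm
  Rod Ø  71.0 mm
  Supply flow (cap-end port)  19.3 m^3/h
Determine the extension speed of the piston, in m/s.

Cap-side area A_cap = π/4 × (162 mm)² = 20610 mm^2
v = Q / A

v ≈ 0.260 m/s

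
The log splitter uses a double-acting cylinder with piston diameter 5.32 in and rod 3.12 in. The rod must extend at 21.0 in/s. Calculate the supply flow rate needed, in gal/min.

Cap-side area A_cap = π/4 × (5.32 in)² = 22.23 in^2
Q = A × v

Q ≈ 121 gal/min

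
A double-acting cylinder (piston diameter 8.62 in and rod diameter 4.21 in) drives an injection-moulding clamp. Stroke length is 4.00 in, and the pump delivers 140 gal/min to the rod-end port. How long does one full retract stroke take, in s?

Rod-side annular area A_ann = π/4 × (8.62² − 4.21²) = 44.44 in^2
Swept volume V = A × L; t = V / Q = A·L / Q

t ≈ 0.330 s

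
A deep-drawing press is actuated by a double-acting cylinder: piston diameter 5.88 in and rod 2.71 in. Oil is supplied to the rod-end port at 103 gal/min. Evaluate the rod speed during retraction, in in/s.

Rod-side annular area A_ann = π/4 × (5.88² − 2.71²) = 21.39 in^2
Flow into the rod-end port fills the annular volume.
v = Q / A

v ≈ 18.5 in/s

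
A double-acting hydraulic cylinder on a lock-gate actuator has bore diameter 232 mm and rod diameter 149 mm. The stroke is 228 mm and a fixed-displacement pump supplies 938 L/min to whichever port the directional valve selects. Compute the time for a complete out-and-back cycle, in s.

Cap-side area A_cap = π/4 × (232 mm)² = 42270 mm^2
Rod-side annular area A_ann = π/4 × (232² − 149²) = 24840 mm^2
t_ext = A_cap·L/Q = 0.6165 s
t_ret = A_ann·L/Q = 0.3622 s
t_cycle = t_ext + t_ret

t ≈ 0.979 s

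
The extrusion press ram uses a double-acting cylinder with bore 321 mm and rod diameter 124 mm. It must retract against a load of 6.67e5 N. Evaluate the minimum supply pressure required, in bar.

Rod-side annular area A_ann = π/4 × (321² − 124²) = 68850 mm^2
Retraction: pressure acts on the annular area.
P = F / A = 6.67e5 N / A

P ≈ 96.9 bar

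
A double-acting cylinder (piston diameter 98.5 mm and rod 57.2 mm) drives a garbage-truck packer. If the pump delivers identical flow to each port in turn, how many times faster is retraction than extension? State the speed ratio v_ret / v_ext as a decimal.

Cap-side area A_cap = π/4 × (98.5 mm)² = 7620 mm^2
Rod-side annular area A_ann = π/4 × (98.5² − 57.2²) = 5050 mm^2
For equal Q, v ∝ 1/A, so v_ret/v_ext = A_cap/A_ann.

v_ret/v_ext ≈ 1.51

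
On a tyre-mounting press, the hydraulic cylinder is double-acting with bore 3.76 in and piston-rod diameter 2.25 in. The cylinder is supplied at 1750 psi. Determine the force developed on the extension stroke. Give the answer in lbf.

F ≈ 19400 lbf

Cap-side area A_cap = π/4 × (3.76 in)² = 11.10 in^2
F = P × A_cap = 1750 psi × A_cap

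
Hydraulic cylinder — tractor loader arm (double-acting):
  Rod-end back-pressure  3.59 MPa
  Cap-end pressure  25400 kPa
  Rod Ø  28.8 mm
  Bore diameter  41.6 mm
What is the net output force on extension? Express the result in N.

F ≈ 32000 N

Cap-side area A_cap = π/4 × (41.6 mm)² = 1359 mm^2
Rod-side annular area A_ann = π/4 × (41.6² − 28.8²) = 707.7 mm^2
Net thrust = P_cap·A_cap − P_rod·A_ann = 34520 N − 2541 N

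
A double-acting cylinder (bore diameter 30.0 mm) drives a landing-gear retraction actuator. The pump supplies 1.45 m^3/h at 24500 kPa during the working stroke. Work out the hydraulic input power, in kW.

W ≈ 9.87 kW

Hydraulic power = P × Q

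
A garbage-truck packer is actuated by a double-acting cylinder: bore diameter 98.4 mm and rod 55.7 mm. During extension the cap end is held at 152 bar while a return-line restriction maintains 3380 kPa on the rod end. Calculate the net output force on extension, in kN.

Cap-side area A_cap = π/4 × (98.4 mm)² = 7605 mm^2
Rod-side annular area A_ann = π/4 × (98.4² − 55.7²) = 5168 mm^2
Net thrust = P_cap·A_cap − P_rod·A_ann = 115.6 kN − 17.47 kN

F ≈ 98.1 kN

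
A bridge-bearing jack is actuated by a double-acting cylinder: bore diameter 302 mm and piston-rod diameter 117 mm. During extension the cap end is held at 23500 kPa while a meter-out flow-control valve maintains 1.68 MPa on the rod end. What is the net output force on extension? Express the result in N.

F ≈ 1.58e6 N

Cap-side area A_cap = π/4 × (302 mm)² = 71630 mm^2
Rod-side annular area A_ann = π/4 × (302² − 117²) = 60880 mm^2
Net thrust = P_cap·A_cap − P_rod·A_ann = 1.683e6 N − 1.023e5 N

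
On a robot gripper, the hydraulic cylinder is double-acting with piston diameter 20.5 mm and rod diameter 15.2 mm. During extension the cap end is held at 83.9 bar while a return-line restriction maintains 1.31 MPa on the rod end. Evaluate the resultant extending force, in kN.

F ≈ 2.57 kN

Cap-side area A_cap = π/4 × (20.5 mm)² = 330.1 mm^2
Rod-side annular area A_ann = π/4 × (20.5² − 15.2²) = 148.6 mm^2
Net thrust = P_cap·A_cap − P_rod·A_ann = 2.769 kN − 0.1947 kN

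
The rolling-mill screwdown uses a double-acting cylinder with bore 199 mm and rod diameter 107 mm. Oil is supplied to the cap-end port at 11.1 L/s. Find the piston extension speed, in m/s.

v ≈ 0.357 m/s

Cap-side area A_cap = π/4 × (199 mm)² = 31100 mm^2
v = Q / A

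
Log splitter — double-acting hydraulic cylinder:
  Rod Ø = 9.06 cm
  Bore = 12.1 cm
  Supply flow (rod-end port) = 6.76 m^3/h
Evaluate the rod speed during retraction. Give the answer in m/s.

Rod-side annular area A_ann = π/4 × (12.1² − 9.06²) = 50.52 cm^2
Flow into the rod-end port fills the annular volume.
v = Q / A

v ≈ 0.372 m/s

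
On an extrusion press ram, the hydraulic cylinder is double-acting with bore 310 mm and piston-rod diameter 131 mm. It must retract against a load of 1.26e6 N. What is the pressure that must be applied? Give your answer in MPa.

P ≈ 20.3 MPa

Rod-side annular area A_ann = π/4 × (310² − 131²) = 62000 mm^2
Retraction: pressure acts on the annular area.
P = F / A = 1.26e6 N / A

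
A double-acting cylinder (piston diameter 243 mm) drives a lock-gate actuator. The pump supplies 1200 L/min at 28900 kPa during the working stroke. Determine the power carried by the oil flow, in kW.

Hydraulic power = P × Q

W ≈ 578 kW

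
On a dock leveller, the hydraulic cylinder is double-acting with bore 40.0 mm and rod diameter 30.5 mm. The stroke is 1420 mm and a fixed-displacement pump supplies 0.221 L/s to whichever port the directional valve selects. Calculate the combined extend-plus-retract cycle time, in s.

Cap-side area A_cap = π/4 × (40.0 mm)² = 1257 mm^2
Rod-side annular area A_ann = π/4 × (40.0² − 30.5²) = 526.0 mm^2
t_ext = A_cap·L/Q = 8.074 s
t_ret = A_ann·L/Q = 3.380 s
t_cycle = t_ext + t_ret

t ≈ 11.5 s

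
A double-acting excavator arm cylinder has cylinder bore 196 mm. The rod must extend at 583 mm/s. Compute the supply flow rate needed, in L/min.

Cap-side area A_cap = π/4 × (196 mm)² = 30170 mm^2
Q = A × v

Q ≈ 1060 L/min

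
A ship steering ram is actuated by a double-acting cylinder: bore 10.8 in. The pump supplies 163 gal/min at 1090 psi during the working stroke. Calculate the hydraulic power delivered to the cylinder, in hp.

Hydraulic power = P × Q

W ≈ 104 hp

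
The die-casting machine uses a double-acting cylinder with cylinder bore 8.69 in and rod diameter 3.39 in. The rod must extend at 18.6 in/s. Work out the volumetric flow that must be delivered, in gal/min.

Q ≈ 287 gal/min

Cap-side area A_cap = π/4 × (8.69 in)² = 59.31 in^2
Q = A × v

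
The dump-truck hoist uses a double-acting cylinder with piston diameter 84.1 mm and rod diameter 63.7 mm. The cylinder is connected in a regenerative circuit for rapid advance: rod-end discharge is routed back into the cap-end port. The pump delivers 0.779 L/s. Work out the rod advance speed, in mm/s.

In regeneration the rod-end outflow joins the pump flow into the cap end, so the net volume the pump must supply per unit advance equals the rod cross-section area.
Rod cross-section A_rod = π/4 × (63.7 mm)² = 3187 mm^2
v = Q_pump / A_rod

v ≈ 244 mm/s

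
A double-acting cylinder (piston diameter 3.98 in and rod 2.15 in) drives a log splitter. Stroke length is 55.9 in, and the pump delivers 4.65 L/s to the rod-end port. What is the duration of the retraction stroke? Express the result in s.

t ≈ 1.74 s

Rod-side annular area A_ann = π/4 × (3.98² − 2.15²) = 8.811 in^2
Swept volume V = A × L; t = V / Q = A·L / Q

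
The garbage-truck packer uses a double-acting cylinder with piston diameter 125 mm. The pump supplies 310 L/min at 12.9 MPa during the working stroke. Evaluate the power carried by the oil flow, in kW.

Hydraulic power = P × Q

W ≈ 66.7 kW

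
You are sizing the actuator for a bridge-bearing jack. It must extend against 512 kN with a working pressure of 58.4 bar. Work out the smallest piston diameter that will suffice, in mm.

Extension force acts on the full piston face: F = P × (π/4)D².
D = √(4F / (πP)) = √(4 × 512 kN / (π × 58.4 bar))

D ≈ 334 mm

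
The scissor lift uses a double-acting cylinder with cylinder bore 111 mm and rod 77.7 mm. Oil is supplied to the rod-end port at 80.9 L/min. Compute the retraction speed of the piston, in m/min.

Rod-side annular area A_ann = π/4 × (111² − 77.7²) = 4935 mm^2
Flow into the rod-end port fills the annular volume.
v = Q / A

v ≈ 16.4 m/min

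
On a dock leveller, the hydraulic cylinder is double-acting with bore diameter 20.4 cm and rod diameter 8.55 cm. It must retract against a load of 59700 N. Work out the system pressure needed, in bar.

P ≈ 22.2 bar

Rod-side annular area A_ann = π/4 × (20.4² − 8.55²) = 269.4 cm^2
Retraction: pressure acts on the annular area.
P = F / A = 59700 N / A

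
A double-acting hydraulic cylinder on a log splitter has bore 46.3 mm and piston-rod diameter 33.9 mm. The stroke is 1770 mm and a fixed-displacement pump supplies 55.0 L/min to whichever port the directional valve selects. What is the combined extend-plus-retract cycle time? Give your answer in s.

Cap-side area A_cap = π/4 × (46.3 mm)² = 1684 mm^2
Rod-side annular area A_ann = π/4 × (46.3² − 33.9²) = 781.1 mm^2
t_ext = A_cap·L/Q = 3.251 s
t_ret = A_ann·L/Q = 1.508 s
t_cycle = t_ext + t_ret

t ≈ 4.76 s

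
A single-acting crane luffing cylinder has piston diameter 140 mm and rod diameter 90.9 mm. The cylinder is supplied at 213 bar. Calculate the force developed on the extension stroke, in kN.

Cap-side area A_cap = π/4 × (140 mm)² = 15390 mm^2
F = P × A_cap = 213 bar × A_cap

F ≈ 328 kN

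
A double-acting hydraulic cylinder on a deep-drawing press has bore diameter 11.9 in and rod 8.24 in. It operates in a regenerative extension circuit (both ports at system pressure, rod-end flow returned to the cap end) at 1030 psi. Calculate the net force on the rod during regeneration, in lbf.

F ≈ 54900 lbf

With equal pressure on both faces, forces on the annular region cancel; the net push is pressure × rod cross-section.
Rod cross-section A_rod = π/4 × (8.24 in)² = 53.33 in^2
F = P × A_rod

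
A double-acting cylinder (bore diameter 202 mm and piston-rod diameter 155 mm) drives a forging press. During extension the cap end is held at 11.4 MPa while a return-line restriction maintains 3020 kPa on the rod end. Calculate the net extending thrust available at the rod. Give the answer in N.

Cap-side area A_cap = π/4 × (202 mm)² = 32050 mm^2
Rod-side annular area A_ann = π/4 × (202² − 155²) = 13180 mm^2
Net thrust = P_cap·A_cap − P_rod·A_ann = 3.653e5 N − 39800 N

F ≈ 3.26e5 N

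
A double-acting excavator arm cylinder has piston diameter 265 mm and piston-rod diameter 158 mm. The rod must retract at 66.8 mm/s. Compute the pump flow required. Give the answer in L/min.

Rod-side annular area A_ann = π/4 × (265² − 158²) = 35550 mm^2
Q = A × v

Q ≈ 142 L/min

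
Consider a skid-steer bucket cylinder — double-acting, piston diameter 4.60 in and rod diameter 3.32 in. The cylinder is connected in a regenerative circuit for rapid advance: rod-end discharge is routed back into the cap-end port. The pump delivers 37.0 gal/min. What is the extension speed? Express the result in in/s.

v ≈ 16.5 in/s

In regeneration the rod-end outflow joins the pump flow into the cap end, so the net volume the pump must supply per unit advance equals the rod cross-section area.
Rod cross-section A_rod = π/4 × (3.32 in)² = 8.657 in^2
v = Q_pump / A_rod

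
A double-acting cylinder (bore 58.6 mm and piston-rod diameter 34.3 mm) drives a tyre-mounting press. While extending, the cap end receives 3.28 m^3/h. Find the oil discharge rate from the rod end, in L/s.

Cap-side area A_cap = π/4 × (58.6 mm)² = 2697 mm^2
Rod-side annular area A_ann = π/4 × (58.6² − 34.3²) = 1773 mm^2
Piston speed v = Q_in/A_cap; rod-end outflow Q_out = v × A_ann = Q_in × A_ann/A_cap.

Q_out ≈ 0.599 L/s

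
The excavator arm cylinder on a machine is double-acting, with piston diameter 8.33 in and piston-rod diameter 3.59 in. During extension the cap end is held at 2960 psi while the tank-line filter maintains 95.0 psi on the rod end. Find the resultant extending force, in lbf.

F ≈ 1.57e5 lbf

Cap-side area A_cap = π/4 × (8.33 in)² = 54.50 in^2
Rod-side annular area A_ann = π/4 × (8.33² − 3.59²) = 44.38 in^2
Net thrust = P_cap·A_cap − P_rod·A_ann = 1.613e5 lbf − 4216 lbf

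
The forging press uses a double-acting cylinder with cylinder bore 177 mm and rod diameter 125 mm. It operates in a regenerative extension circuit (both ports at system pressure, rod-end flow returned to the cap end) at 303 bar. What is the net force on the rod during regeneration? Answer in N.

F ≈ 3.72e5 N

With equal pressure on both faces, forces on the annular region cancel; the net push is pressure × rod cross-section.
Rod cross-section A_rod = π/4 × (125 mm)² = 12270 mm^2
F = P × A_rod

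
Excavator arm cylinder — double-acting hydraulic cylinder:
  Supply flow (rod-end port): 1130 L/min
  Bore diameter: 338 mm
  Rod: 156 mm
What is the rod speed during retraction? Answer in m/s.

v ≈ 0.267 m/s

Rod-side annular area A_ann = π/4 × (338² − 156²) = 70610 mm^2
Flow into the rod-end port fills the annular volume.
v = Q / A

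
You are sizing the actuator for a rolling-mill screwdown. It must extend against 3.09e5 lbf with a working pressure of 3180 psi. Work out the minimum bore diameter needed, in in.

D ≈ 11.1 in

Extension force acts on the full piston face: F = P × (π/4)D².
D = √(4F / (πP)) = √(4 × 3.09e5 lbf / (π × 3180 psi))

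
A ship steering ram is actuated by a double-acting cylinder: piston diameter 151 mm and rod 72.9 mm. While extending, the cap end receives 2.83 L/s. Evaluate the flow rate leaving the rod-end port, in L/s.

Q_out ≈ 2.17 L/s

Cap-side area A_cap = π/4 × (151 mm)² = 17910 mm^2
Rod-side annular area A_ann = π/4 × (151² − 72.9²) = 13730 mm^2
Piston speed v = Q_in/A_cap; rod-end outflow Q_out = v × A_ann = Q_in × A_ann/A_cap.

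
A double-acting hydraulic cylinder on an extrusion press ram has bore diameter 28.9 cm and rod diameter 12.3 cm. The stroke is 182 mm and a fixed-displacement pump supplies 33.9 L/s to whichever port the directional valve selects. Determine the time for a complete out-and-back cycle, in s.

t ≈ 0.641 s

Cap-side area A_cap = π/4 × (28.9 cm)² = 656.0 cm^2
Rod-side annular area A_ann = π/4 × (28.9² − 12.3²) = 537.1 cm^2
t_ext = A_cap·L/Q = 0.3522 s
t_ret = A_ann·L/Q = 0.2884 s
t_cycle = t_ext + t_ret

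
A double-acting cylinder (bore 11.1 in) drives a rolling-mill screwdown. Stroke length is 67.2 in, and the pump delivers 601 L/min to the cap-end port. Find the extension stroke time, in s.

t ≈ 10.6 s

Cap-side area A_cap = π/4 × (11.1 in)² = 96.77 in^2
Swept volume V = A × L; t = V / Q = A·L / Q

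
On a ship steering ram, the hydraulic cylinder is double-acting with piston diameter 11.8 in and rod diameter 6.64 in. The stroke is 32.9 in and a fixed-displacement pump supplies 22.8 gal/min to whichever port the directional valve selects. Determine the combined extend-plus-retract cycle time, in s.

Cap-side area A_cap = π/4 × (11.8 in)² = 109.4 in^2
Rod-side annular area A_ann = π/4 × (11.8² − 6.64²) = 74.73 in^2
t_ext = A_cap·L/Q = 40.99 s
t_ret = A_ann·L/Q = 28.01 s
t_cycle = t_ext + t_ret

t ≈ 69.0 s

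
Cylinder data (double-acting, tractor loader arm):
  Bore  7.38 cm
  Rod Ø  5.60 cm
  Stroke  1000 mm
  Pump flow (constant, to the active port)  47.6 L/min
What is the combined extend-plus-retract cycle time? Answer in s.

Cap-side area A_cap = π/4 × (7.38 cm)² = 42.78 cm^2
Rod-side annular area A_ann = π/4 × (7.38² − 5.60²) = 18.15 cm^2
t_ext = A_cap·L/Q = 5.392 s
t_ret = A_ann·L/Q = 2.287 s
t_cycle = t_ext + t_ret

t ≈ 7.68 s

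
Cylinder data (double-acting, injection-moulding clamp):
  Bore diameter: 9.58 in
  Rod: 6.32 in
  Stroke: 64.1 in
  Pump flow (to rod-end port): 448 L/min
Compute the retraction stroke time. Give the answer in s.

Rod-side annular area A_ann = π/4 × (9.58² − 6.32²) = 40.71 in^2
Swept volume V = A × L; t = V / Q = A·L / Q

t ≈ 5.73 s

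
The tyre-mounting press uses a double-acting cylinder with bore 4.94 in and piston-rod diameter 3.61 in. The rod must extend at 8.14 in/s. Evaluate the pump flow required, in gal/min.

Q ≈ 40.5 gal/min

Cap-side area A_cap = π/4 × (4.94 in)² = 19.17 in^2
Q = A × v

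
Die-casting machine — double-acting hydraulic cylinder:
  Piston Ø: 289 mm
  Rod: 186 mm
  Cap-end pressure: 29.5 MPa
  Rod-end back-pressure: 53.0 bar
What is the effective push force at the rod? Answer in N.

F ≈ 1.73e6 N

Cap-side area A_cap = π/4 × (289 mm)² = 65600 mm^2
Rod-side annular area A_ann = π/4 × (289² − 186²) = 38430 mm^2
Net thrust = P_cap·A_cap − P_rod·A_ann = 1.935e6 N − 2.037e5 N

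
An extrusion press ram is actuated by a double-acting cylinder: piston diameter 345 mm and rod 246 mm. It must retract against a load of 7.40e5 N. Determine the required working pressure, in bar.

Rod-side annular area A_ann = π/4 × (345² − 246²) = 45950 mm^2
Retraction: pressure acts on the annular area.
P = F / A = 7.40e5 N / A

P ≈ 161 bar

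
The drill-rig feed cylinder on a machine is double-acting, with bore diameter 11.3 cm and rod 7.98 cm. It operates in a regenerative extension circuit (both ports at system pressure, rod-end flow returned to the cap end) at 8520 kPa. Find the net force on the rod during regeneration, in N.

With equal pressure on both faces, forces on the annular region cancel; the net push is pressure × rod cross-section.
Rod cross-section A_rod = π/4 × (7.98 cm)² = 50.01 cm^2
F = P × A_rod

F ≈ 42600 N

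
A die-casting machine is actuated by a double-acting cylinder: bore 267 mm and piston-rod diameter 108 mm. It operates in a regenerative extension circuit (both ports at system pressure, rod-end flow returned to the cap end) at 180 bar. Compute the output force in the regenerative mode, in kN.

With equal pressure on both faces, forces on the annular region cancel; the net push is pressure × rod cross-section.
Rod cross-section A_rod = π/4 × (108 mm)² = 9161 mm^2
F = P × A_rod

F ≈ 165 kN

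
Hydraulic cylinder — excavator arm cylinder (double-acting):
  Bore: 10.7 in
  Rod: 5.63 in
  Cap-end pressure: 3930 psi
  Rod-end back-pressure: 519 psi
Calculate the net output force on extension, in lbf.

Cap-side area A_cap = π/4 × (10.7 in)² = 89.92 in^2
Rod-side annular area A_ann = π/4 × (10.7² − 5.63²) = 65.03 in^2
Net thrust = P_cap·A_cap − P_rod·A_ann = 3.534e5 lbf − 33750 lbf

F ≈ 3.20e5 lbf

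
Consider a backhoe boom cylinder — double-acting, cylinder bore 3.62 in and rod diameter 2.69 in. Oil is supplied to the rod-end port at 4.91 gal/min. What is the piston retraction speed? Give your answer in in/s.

v ≈ 4.10 in/s

Rod-side annular area A_ann = π/4 × (3.62² − 2.69²) = 4.609 in^2
Flow into the rod-end port fills the annular volume.
v = Q / A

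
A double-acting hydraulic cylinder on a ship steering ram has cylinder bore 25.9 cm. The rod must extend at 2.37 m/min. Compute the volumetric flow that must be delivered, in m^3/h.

Q ≈ 7.49 m^3/h

Cap-side area A_cap = π/4 × (25.9 cm)² = 526.9 cm^2
Q = A × v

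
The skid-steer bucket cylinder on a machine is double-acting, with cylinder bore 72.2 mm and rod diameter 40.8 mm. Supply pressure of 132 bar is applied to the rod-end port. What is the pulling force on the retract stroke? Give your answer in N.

F ≈ 36800 N

Rod-side annular area A_ann = π/4 × (72.2² − 40.8²) = 2787 mm^2
On retraction the pressure acts on the annular area (bore minus rod).
F = P × A_ann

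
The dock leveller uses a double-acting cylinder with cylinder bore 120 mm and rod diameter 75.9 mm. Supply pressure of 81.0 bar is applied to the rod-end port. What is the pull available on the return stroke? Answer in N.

Rod-side annular area A_ann = π/4 × (120² − 75.9²) = 6785 mm^2
On retraction the pressure acts on the annular area (bore minus rod).
F = P × A_ann

F ≈ 55000 N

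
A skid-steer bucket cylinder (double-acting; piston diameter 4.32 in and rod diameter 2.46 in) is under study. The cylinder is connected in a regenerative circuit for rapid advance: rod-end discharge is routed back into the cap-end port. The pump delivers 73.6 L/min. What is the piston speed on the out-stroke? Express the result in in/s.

v ≈ 15.7 in/s

In regeneration the rod-end outflow joins the pump flow into the cap end, so the net volume the pump must supply per unit advance equals the rod cross-section area.
Rod cross-section A_rod = π/4 × (2.46 in)² = 4.753 in^2
v = Q_pump / A_rod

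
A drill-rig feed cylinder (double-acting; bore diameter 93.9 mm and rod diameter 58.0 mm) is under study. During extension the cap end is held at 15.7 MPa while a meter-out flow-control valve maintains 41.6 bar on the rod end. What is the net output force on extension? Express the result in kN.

F ≈ 90.9 kN

Cap-side area A_cap = π/4 × (93.9 mm)² = 6925 mm^2
Rod-side annular area A_ann = π/4 × (93.9² − 58.0²) = 4283 mm^2
Net thrust = P_cap·A_cap − P_rod·A_ann = 108.7 kN − 17.82 kN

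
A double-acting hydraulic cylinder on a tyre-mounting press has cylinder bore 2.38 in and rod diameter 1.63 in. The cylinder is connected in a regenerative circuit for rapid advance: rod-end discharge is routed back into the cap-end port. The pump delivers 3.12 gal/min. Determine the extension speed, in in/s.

In regeneration the rod-end outflow joins the pump flow into the cap end, so the net volume the pump must supply per unit advance equals the rod cross-section area.
Rod cross-section A_rod = π/4 × (1.63 in)² = 2.087 in^2
v = Q_pump / A_rod

v ≈ 5.76 in/s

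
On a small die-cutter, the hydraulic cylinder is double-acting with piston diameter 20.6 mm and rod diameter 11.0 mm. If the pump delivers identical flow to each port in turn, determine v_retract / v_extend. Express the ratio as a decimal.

v_ret/v_ext ≈ 1.40

Cap-side area A_cap = π/4 × (20.6 mm)² = 333.3 mm^2
Rod-side annular area A_ann = π/4 × (20.6² − 11.0²) = 238.3 mm^2
For equal Q, v ∝ 1/A, so v_ret/v_ext = A_cap/A_ann.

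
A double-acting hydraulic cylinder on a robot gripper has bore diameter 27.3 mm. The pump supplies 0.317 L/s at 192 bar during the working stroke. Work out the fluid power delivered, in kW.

Hydraulic power = P × Q

W ≈ 6.09 kW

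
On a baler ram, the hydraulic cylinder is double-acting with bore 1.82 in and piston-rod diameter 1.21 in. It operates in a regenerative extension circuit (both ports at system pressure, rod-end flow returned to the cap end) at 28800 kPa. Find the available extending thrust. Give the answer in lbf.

F ≈ 4800 lbf

With equal pressure on both faces, forces on the annular region cancel; the net push is pressure × rod cross-section.
Rod cross-section A_rod = π/4 × (1.21 in)² = 1.150 in^2
F = P × A_rod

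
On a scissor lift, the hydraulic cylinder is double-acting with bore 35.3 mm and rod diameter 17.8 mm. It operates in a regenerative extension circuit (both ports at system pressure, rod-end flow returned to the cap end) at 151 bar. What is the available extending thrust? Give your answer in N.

With equal pressure on both faces, forces on the annular region cancel; the net push is pressure × rod cross-section.
Rod cross-section A_rod = π/4 × (17.8 mm)² = 248.8 mm^2
F = P × A_rod

F ≈ 3760 N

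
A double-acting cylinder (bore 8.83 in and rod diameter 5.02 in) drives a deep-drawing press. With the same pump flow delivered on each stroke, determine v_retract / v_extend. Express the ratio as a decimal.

v_ret/v_ext ≈ 1.48

Cap-side area A_cap = π/4 × (8.83 in)² = 61.24 in^2
Rod-side annular area A_ann = π/4 × (8.83² − 5.02²) = 41.44 in^2
For equal Q, v ∝ 1/A, so v_ret/v_ext = A_cap/A_ann.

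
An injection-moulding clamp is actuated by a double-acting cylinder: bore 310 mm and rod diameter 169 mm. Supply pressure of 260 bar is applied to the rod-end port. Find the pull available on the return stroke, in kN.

F ≈ 1380 kN

Rod-side annular area A_ann = π/4 × (310² − 169²) = 53050 mm^2
On retraction the pressure acts on the annular area (bore minus rod).
F = P × A_ann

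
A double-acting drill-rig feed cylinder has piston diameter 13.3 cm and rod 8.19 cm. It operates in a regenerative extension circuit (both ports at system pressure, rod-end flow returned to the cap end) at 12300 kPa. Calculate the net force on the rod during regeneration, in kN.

F ≈ 64.8 kN

With equal pressure on both faces, forces on the annular region cancel; the net push is pressure × rod cross-section.
Rod cross-section A_rod = π/4 × (8.19 cm)² = 52.68 cm^2
F = P × A_rod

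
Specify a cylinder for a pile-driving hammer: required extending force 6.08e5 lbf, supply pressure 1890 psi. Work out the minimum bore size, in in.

Extension force acts on the full piston face: F = P × (π/4)D².
D = √(4F / (πP)) = √(4 × 6.08e5 lbf / (π × 1890 psi))

D ≈ 20.2 in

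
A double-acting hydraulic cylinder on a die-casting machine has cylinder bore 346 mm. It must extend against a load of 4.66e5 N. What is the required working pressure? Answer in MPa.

P ≈ 4.96 MPa

Cap-side area A_cap = π/4 × (346 mm)² = 94020 mm^2
P = F / A = 4.66e5 N / A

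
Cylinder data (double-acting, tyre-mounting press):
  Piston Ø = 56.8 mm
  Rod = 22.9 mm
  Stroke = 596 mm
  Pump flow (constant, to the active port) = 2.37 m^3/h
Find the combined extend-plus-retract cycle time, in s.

Cap-side area A_cap = π/4 × (56.8 mm)² = 2534 mm^2
Rod-side annular area A_ann = π/4 × (56.8² − 22.9²) = 2122 mm^2
t_ext = A_cap·L/Q = 2.294 s
t_ret = A_ann·L/Q = 1.921 s
t_cycle = t_ext + t_ret

t ≈ 4.22 s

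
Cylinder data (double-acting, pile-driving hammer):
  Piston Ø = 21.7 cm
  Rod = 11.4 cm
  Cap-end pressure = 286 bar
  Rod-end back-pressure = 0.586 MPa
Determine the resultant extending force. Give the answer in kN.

Cap-side area A_cap = π/4 × (21.7 cm)² = 369.8 cm^2
Rod-side annular area A_ann = π/4 × (21.7² − 11.4²) = 267.8 cm^2
Net thrust = P_cap·A_cap − P_rod·A_ann = 1058 kN − 15.69 kN

F ≈ 1040 kN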